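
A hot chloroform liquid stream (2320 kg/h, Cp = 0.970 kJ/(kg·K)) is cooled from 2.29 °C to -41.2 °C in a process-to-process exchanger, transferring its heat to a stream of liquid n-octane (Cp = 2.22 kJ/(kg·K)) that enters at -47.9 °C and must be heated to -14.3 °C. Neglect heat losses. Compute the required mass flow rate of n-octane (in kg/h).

ṁ_c = 1310 kg/h

Heat released by hot stream: Q = 2320 × 0.970 × (2.29 − -41.2) = 97870 kJ/h
Energy balance on cold side (adiabatic exchanger): Q = ṁ_c·Cp_c·(T_c,out − T_c,in)
ṁ_c = 97870 / [2.22 × (-14.3 − -47.9)] = 1312.1 kg/h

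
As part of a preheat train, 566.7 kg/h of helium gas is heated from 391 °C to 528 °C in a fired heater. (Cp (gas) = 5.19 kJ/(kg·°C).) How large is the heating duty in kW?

Q = ṁ·Cp·ΔT = 566.7 × 5.19 × (528 − 391) = 402940 kJ/h
Converting: 402940 / 3600 s = 111.93 kW

Q = 112 kW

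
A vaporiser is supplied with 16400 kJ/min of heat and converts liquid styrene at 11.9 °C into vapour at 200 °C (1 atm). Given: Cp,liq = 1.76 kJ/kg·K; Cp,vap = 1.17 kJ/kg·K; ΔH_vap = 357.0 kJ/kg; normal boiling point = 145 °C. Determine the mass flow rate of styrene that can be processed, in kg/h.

ṁ = 1500 kg/h

Δh = 1.76×(145−11.9) + 357.0 + 1.17×(200−145) = 655.61 kJ/kg
Q = 16400 kJ/min = 273.33 kJ/s = 984000 kJ/h
ṁ = Q/Δh = 984000 / 655.61 = 1500.9 kg/h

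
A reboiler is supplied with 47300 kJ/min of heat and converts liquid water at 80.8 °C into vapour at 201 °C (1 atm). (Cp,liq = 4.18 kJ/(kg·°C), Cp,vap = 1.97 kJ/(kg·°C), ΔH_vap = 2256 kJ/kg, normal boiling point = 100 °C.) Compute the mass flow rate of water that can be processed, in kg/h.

Δh = 4.18×(100−80.8) + 2256 + 1.97×(201−100) = 2535.2 kJ/kg
Q = 47300 kJ/min = 788.33 kJ/s = 2.838e+06 kJ/h
ṁ = Q/Δh = 2.838e+06 / 2535.2 = 1119.4 kg/h

ṁ = 1120 kg/h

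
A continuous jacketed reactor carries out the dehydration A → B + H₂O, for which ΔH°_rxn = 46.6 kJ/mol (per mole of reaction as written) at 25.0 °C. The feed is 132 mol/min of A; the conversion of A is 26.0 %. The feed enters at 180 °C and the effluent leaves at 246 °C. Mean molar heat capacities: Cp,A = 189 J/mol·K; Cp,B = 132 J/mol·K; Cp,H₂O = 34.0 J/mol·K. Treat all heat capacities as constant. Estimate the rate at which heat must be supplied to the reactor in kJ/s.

Extent of reaction ξ = 0.260 × 132 = 34.32 mol/min
Reaction term: ξ·ΔH°_rxn = 34.32 × 46.6 = 1599.3 kJ/min
Sensible, feed 180→25 °C: -3866.9 kJ/min
Outlet flows (mol/min): A 97.68, B 34.32, H₂O 34.32
Sensible, products 25→246 °C: 5339.1 kJ/min
Q = ΔH = 3071.4 kJ/min = 51.191 kW
Heat supplied = 51.191 kJ/s

Q_in = 51.2 kJ/s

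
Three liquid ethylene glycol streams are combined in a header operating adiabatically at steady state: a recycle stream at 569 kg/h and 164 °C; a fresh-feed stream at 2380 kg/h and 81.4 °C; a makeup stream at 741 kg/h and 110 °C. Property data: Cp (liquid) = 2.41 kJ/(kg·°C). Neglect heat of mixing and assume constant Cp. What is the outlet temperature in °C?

Adiabatic, steady state ⇒ Σ ṁᵢCp,ᵢ(T_out − Tᵢ) = 0
T_out = Σ ṁᵢCp,ᵢTᵢ / Σ ṁᵢCp,ᵢ
      = 888220 / 8892.9 = 99.88 °C

T_out = 99.9 °C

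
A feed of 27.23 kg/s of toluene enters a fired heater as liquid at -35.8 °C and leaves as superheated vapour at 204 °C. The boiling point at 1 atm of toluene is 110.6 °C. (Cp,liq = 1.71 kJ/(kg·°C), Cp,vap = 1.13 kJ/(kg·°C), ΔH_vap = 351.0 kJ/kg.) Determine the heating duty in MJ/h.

Q = 69300 MJ/h

liquid -35.8→110.6 °C: 250.34 kJ/kg
vaporisation at 110.6 °C: 351 kJ/kg
vapour 110.6→204 °C: 105.54 kJ/kg
Δh = 250.34 + 351 + 105.54 = 706.89 kJ/kg
Q = ṁ·Δh = 27.23 kg/s × 706.89 kJ/kg = 19249 kJ/s
|Q| = 19249 kW = 69295 MJ/h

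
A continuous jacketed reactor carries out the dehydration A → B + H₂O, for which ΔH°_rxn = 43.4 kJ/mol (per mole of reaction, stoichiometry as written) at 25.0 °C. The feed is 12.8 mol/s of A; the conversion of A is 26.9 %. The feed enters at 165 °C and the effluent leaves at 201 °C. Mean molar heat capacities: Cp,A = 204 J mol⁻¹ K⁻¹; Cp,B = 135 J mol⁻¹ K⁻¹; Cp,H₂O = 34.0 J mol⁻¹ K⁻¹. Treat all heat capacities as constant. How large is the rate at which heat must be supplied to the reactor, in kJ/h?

Q_in = 800000 kJ/h

Extent of reaction ξ = 0.269 × 12.8 = 3.4432 mol/s
Reaction term: ξ·ΔH°_rxn = 3.4432 × 43.4 = 149.43 kJ/s
Sensible, feed 165→25 °C: -365.57 kJ/s
Outlet flows (mol/s): A 9.3568, B 3.4432, H₂O 3.4432
Sensible, products 25→201 °C: 438.36 kJ/s
Q = ΔH = 222.23 kJ/s = 222.23 kW
Heat supplied = 800020 kJ/h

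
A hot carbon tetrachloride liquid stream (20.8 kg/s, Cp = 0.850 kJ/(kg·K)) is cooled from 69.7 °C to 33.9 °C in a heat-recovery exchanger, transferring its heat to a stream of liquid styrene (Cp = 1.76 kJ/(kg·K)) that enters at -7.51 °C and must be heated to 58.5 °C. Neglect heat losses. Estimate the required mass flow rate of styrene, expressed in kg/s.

Heat released by hot stream: Q = 20.8 × 0.850 × (69.7 − 33.9) = 632.94 kJ/s
Energy balance on cold side (adiabatic exchanger): Q = ṁ_c·Cp_c·(T_c,out − T_c,in)
ṁ_c = 632.94 / [1.76 × (58.5 − -7.51)] = 5.4481 kg/s

ṁ_c = 5.45 kg/s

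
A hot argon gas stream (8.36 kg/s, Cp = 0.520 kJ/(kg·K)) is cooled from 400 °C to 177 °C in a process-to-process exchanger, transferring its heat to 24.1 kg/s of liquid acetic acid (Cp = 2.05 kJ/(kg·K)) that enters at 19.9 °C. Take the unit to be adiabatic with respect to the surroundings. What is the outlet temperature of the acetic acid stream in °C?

T_c,out = 39.5 °C

Heat released by hot stream: Q = 8.36 × 0.520 × (400 − 177) = 969.43 kJ/s
Energy balance on cold side (adiabatic exchanger): Q = ṁ_c·Cp_c·(T_c,out − T_c,in)
T_c,out = 19.9 + 969.43/(24.1 × 2.05) = 39.522 °C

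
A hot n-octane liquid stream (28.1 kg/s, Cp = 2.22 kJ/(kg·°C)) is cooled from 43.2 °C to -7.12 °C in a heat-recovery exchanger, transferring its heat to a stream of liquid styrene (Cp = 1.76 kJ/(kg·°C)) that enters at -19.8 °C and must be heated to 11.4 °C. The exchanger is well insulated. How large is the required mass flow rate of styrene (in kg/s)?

Heat released by hot stream: Q = 28.1 × 2.22 × (43.2 − -7.12) = 3139.1 kJ/s
Energy balance on cold side (adiabatic exchanger): Q = ṁ_c·Cp_c·(T_c,out − T_c,in)
ṁ_c = 3139.1 / [1.76 × (11.4 − -19.8)] = 57.165 kg/s

ṁ_c = 57.2 kg/s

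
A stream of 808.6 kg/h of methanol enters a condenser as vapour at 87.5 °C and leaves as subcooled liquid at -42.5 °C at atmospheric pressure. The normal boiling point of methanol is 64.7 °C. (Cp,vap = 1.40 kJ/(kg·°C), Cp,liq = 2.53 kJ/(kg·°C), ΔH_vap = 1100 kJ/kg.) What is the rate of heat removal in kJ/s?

Q_c = 315 kJ/s

vapour 87.5→64.7 °C: -31.92 kJ/kg
condensation at 64.7 °C: -1100 kJ/kg
liquid 64.7→-42.5 °C: -271.22 kJ/kg
Δh = -31.92 + -1100 + -271.22 = -1403.1 kJ/kg
Q = ṁ·Δh = 808.6 kg/h × -1403.1 kJ/kg = -1.1346e+06 kJ/h
|Q| = 315.16 kW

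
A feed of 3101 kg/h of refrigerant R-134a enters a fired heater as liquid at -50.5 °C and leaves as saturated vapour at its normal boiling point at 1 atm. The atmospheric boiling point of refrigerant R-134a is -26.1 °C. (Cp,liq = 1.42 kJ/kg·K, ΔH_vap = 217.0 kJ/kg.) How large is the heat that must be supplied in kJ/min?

Q = 13000 kJ/min

liquid -50.5→-26.1 °C: 34.648 kJ/kg
vaporisation at -26.1 °C: 217 kJ/kg
Δh = 34.648 + 217 = 251.65 kJ/kg
Q = ṁ·Δh = 3101 kg/h × 251.65 kJ/kg = 780360 kJ/h
|Q| = 216.77 kW = 13006 kJ/min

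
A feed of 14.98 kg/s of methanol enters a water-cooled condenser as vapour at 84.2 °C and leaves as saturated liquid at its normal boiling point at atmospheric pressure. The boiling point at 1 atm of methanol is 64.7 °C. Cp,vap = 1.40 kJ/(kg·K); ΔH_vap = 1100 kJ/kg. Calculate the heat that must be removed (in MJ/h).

Q_c = 60800 MJ/h

vapour 84.2→64.7 °C: -27.3 kJ/kg
condensation at 64.7 °C: -1100 kJ/kg
Δh = -27.3 + -1100 = -1127.3 kJ/kg
Q = ṁ·Δh = 14.98 kg/s × -1127.3 kJ/kg = -16887 kJ/s
|Q| = 16887 kW = 60793 MJ/h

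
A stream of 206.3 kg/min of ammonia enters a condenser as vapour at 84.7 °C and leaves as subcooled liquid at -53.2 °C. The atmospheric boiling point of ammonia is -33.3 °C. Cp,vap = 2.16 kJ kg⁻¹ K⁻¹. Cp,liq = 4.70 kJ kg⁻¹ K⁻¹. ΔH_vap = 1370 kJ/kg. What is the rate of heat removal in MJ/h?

Q_c = 21300 MJ/h

vapour 84.7→-33.3 °C: -254.88 kJ/kg
condensation at -33.3 °C: -1370 kJ/kg
liquid -33.3→-53.2 °C: -93.53 kJ/kg
Δh = -254.88 + -1370 + -93.53 = -1718.4 kJ/kg
Q = ṁ·Δh = 206.3 kg/min × -1718.4 kJ/kg = -354510 kJ/min
|Q| = 5908.5 kW = 21270 MJ/h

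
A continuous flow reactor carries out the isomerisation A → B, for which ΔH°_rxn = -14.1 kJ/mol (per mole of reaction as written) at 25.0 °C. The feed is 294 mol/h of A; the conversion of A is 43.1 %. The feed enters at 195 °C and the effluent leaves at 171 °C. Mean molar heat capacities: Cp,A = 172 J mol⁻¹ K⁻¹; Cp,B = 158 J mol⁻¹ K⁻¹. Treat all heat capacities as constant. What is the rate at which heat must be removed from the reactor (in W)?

Q_out = 905 W

Extent of reaction ξ = 0.431 × 294 = 126.71 mol/h
Reaction term: ξ·ΔH°_rxn = 126.71 × -14.1 = -1786.7 kJ/h
Sensible, feed 195→25 °C: -8596.6 kJ/h
Outlet flows (mol/h): A 167.29, B 126.71
Sensible, products 25→171 °C: 7123.9 kJ/h
Q = ΔH = -3259.3 kJ/h = -0.90536 kW
Heat removed = 905.36 W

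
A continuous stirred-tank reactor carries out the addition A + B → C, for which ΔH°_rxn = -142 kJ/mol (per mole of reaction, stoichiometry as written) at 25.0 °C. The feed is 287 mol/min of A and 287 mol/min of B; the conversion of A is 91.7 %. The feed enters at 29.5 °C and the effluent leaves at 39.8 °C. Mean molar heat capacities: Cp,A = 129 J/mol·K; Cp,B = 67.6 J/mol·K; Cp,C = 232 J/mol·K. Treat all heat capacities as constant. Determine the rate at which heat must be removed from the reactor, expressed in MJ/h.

Extent of reaction ξ = 0.917 × 287 = 263.18 mol/min
Reaction term: ξ·ΔH°_rxn = 263.18 × -142 = -37371 kJ/min
Sensible, feed 29.5→25 °C: -253.91 kJ/min
Outlet flows (mol/min): A 23.821, B 23.821, C 263.18
Sensible, products 25→39.8 °C: 972.96 kJ/min
Q = ΔH = -36652 kJ/min = -610.87 kW
Heat removed = 2199.1 MJ/h

Q_out = 2200 MJ/h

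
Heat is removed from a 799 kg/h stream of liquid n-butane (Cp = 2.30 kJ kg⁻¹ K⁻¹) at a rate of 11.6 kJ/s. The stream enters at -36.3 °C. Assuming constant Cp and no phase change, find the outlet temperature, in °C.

Q = 11.6 kJ/s = 41760 kJ/h
ΔT = Q/(ṁ·Cp) = 41760/(799×2.30) = 22.724 K
T_out = -36.3 − 22.724 = -59.024 °C

T_out = -59.0 °C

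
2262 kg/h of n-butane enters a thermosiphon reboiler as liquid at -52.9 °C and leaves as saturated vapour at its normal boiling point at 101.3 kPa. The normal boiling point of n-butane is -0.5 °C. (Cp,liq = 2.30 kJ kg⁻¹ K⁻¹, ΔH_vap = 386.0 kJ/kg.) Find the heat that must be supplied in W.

Q = 318000 W

liquid -52.9→-0.5 °C: 120.52 kJ/kg
vaporisation at -0.5 °C: 386 kJ/kg
Δh = 120.52 + 386 = 506.52 kJ/kg
Q = ṁ·Δh = 2262 kg/h × 506.52 kJ/kg = 1.1457e+06 kJ/h
|Q| = 318.26 kW = 318260 W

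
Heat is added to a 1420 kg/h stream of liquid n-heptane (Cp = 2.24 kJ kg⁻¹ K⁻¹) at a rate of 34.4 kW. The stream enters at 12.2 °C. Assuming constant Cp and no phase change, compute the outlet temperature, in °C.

T_out = 51.1 °C

Q = 34.4 kW = 123840 kJ/h
ΔT = Q/(ṁ·Cp) = 123840/(1420×2.24) = 38.934 K
T_out = 12.2 + 38.934 = 51.134 °C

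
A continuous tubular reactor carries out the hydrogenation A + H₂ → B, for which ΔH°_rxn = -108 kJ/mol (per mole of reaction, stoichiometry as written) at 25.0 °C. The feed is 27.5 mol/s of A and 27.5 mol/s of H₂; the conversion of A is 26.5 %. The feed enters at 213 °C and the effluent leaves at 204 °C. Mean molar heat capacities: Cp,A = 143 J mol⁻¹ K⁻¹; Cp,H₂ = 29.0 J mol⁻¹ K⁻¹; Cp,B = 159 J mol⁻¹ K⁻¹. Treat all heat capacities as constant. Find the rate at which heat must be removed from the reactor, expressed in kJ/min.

Extent of reaction ξ = 0.265 × 27.5 = 7.2875 mol/s
Reaction term: ξ·ΔH°_rxn = 7.2875 × -108 = -787.05 kJ/s
Sensible, feed 213→25 °C: -889.24 kJ/s
Outlet flows (mol/s): A 20.212, H₂ 20.212, B 7.2875
Sensible, products 25→204 °C: 829.71 kJ/s
Q = ΔH = -846.58 kJ/s = -846.58 kW
Heat removed = 50795 kJ/min

Q_out = 50800 kJ/min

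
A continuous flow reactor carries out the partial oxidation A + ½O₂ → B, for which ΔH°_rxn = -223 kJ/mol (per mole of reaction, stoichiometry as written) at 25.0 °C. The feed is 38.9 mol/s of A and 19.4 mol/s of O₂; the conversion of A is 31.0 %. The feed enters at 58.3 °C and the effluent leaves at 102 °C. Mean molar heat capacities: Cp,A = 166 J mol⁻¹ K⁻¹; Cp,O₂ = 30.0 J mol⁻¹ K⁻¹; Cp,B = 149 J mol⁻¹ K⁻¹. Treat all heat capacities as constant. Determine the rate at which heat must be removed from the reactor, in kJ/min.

Extent of reaction ξ = 0.310 × 38.9 = 12.059 mol/s
Reaction term: ξ·ΔH°_rxn = 12.059 × -223 = -2689.2 kJ/s
Sensible, feed 58.3→25 °C: -234.41 kJ/s
Outlet flows (mol/s): A 26.841, O₂ 13.37, B 12.059
Sensible, products 25→102 °C: 512.32 kJ/s
Q = ΔH = -2411.2 kJ/s = -2411.2 kW
Heat removed = 144670 kJ/min

Q_out = 145000 kJ/min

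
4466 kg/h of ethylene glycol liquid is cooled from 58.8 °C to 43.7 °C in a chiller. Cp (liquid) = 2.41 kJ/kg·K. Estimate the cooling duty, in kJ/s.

Q_c = 45.1 kJ/s

Q = ṁ·Cp·ΔT = 4466 × 2.41 × (43.7 − 58.8) = -162520 kJ/h
Converting: 162520 / 3600 s = 45.145 kW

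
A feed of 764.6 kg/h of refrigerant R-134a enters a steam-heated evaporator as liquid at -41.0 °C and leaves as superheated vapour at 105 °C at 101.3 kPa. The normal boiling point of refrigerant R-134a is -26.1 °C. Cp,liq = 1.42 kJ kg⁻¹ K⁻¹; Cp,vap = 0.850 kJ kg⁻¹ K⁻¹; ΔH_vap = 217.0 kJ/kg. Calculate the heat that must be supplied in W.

Q = 74200 W

liquid -41.0→-26.1 °C: 21.158 kJ/kg
vaporisation at -26.1 °C: 217 kJ/kg
vapour -26.1→105 °C: 111.43 kJ/kg
Δh = 21.158 + 217 + 111.43 = 349.59 kJ/kg
Q = ṁ·Δh = 764.6 kg/h × 349.59 kJ/kg = 267300 kJ/h
|Q| = 74.25 kW = 74250 W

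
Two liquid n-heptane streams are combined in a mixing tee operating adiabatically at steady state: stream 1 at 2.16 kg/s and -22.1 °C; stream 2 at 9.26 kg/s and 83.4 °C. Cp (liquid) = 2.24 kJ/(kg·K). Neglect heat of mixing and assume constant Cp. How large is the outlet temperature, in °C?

Adiabatic, steady state ⇒ Σ ṁᵢCp,ᵢ(T_out − Tᵢ) = 0
T_out = Σ ṁᵢCp,ᵢTᵢ / Σ ṁᵢCp,ᵢ
      = 1623 / 25.581 = 63.446 °C

T_out = 63.4 °C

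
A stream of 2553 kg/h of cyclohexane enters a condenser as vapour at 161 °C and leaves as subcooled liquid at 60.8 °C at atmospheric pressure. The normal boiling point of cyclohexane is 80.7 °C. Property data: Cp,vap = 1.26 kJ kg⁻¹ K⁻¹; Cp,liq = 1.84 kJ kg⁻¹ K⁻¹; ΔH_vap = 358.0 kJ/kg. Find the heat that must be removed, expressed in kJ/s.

vapour 161→80.7 °C: -101.18 kJ/kg
condensation at 80.7 °C: -358 kJ/kg
liquid 80.7→60.8 °C: -36.616 kJ/kg
Δh = -101.18 + -358 + -36.616 = -495.79 kJ/kg
Q = ṁ·Δh = 2553 kg/h × -495.79 kJ/kg = -1.2658e+06 kJ/h
|Q| = 351.6 kW

Q_c = 352 kJ/s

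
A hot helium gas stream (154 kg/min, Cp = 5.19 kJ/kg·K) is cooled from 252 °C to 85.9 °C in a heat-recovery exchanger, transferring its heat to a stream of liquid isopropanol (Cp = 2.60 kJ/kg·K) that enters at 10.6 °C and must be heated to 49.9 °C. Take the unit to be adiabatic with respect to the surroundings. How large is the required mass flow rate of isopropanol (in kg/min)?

Heat released by hot stream: Q = 154 × 5.19 × (252 − 85.9) = 132760 kJ/min
Energy balance on cold side (adiabatic exchanger): Q = ṁ_c·Cp_c·(T_c,out − T_c,in)
ṁ_c = 132760 / [2.60 × (49.9 − 10.6)] = 1299.2 kg/min

ṁ_c = 1300 kg/min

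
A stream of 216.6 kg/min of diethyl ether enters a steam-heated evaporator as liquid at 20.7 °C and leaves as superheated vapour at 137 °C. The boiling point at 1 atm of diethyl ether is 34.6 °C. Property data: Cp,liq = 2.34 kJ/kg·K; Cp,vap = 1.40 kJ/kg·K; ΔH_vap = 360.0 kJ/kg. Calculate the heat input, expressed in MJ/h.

liquid 20.7→34.6 °C: 32.526 kJ/kg
vaporisation at 34.6 °C: 360 kJ/kg
vapour 34.6→137 °C: 143.36 kJ/kg
Δh = 32.526 + 360 + 143.36 = 535.89 kJ/kg
Q = ṁ·Δh = 216.6 kg/min × 535.89 kJ/kg = 116070 kJ/min
|Q| = 1934.5 kW = 6964.4 MJ/h

Q = 6960 MJ/h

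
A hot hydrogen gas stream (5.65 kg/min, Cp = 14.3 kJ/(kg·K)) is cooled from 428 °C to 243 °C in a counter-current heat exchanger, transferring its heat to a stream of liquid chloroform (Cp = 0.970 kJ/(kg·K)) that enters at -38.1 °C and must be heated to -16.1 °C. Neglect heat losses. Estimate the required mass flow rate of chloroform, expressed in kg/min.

ṁ_c = 700 kg/min

Heat released by hot stream: Q = 5.65 × 14.3 × (428 − 243) = 14947 kJ/min
Energy balance on cold side (adiabatic exchanger): Q = ṁ_c·Cp_c·(T_c,out − T_c,in)
ṁ_c = 14947 / [0.970 × (-16.1 − -38.1)] = 700.43 kg/min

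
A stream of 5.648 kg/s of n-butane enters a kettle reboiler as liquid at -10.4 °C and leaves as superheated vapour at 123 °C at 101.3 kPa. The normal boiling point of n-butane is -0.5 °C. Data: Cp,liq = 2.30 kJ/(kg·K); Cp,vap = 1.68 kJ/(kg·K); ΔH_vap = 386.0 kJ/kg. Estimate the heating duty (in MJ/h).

liquid -10.4→-0.5 °C: 22.77 kJ/kg
vaporisation at -0.5 °C: 386 kJ/kg
vapour -0.5→123 °C: 207.48 kJ/kg
Δh = 22.77 + 386 + 207.48 = 616.25 kJ/kg
Q = ṁ·Δh = 5.648 kg/s × 616.25 kJ/kg = 3480.6 kJ/s
|Q| = 3480.6 kW = 12530 MJ/h

Q = 12500 MJ/h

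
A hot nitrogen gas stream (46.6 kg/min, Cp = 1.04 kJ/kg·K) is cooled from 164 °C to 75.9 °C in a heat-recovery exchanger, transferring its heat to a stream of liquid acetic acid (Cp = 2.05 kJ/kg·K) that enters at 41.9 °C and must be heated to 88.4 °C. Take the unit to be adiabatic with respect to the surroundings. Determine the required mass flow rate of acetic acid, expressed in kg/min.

ṁ_c = 44.8 kg/min

Heat released by hot stream: Q = 46.6 × 1.04 × (164 − 75.9) = 4269.7 kJ/min
Energy balance on cold side (adiabatic exchanger): Q = ṁ_c·Cp_c·(T_c,out − T_c,in)
ṁ_c = 4269.7 / [2.05 × (88.4 − 41.9)] = 44.791 kg/min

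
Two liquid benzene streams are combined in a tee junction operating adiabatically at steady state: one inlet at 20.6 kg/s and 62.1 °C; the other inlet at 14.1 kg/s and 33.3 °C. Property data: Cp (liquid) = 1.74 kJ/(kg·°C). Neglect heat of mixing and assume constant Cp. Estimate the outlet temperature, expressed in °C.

No heat crosses the boundary, so H_out = H_in.
Σ ṁᵢCp,ᵢTᵢ = 20.6×1.74×62.1 + 14.1×1.74×33.3 = 3042.9
Σ ṁᵢCp,ᵢ = 20.6×1.74 + 14.1×1.74 = 60.378
T_out = 3042.9 / 60.378 = 50.397 °C

T_out = 50.4 °C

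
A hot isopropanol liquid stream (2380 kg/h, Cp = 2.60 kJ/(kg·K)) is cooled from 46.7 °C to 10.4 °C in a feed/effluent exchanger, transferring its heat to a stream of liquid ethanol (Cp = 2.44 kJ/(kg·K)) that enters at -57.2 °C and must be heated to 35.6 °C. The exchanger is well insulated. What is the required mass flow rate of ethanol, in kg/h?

ṁ_c = 992 kg/h

Heat released by hot stream: Q = 2380 × 2.60 × (46.7 − 10.4) = 224620 kJ/h
Energy balance on cold side (adiabatic exchanger): Q = ṁ_c·Cp_c·(T_c,out − T_c,in)
ṁ_c = 224620 / [2.44 × (35.6 − -57.2)] = 992.02 kg/h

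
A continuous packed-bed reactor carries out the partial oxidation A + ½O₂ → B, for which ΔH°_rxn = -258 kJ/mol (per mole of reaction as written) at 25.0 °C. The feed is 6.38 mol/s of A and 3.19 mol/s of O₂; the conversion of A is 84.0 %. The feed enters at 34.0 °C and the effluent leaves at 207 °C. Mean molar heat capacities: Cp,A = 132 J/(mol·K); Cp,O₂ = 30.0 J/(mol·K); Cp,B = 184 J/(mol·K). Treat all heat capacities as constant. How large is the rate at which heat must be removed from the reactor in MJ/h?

Q_out = 4260 MJ/h

Extent of reaction ξ = 0.840 × 6.38 = 5.3592 mol/s
Reaction term: ξ·ΔH°_rxn = 5.3592 × -258 = -1382.7 kJ/s
Sensible, feed 34.0→25 °C: -8.4407 kJ/s
Outlet flows (mol/s): A 1.0208, O₂ 0.5104, B 5.3592
Sensible, products 25→207 °C: 206.78 kJ/s
Q = ΔH = -1184.3 kJ/s = -1184.3 kW
Heat removed = 4263.6 MJ/h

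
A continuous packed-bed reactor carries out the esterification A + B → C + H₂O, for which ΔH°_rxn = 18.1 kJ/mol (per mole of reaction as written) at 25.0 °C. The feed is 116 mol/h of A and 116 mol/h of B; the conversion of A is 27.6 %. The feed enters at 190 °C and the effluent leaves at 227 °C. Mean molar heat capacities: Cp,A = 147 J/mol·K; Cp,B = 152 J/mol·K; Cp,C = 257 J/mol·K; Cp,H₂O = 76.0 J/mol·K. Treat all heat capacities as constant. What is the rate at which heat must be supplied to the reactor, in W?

Extent of reaction ξ = 0.276 × 116 = 32.016 mol/h
Reaction term: ξ·ΔH°_rxn = 32.016 × 18.1 = 579.49 kJ/h
Sensible, feed 190→25 °C: -5722.9 kJ/h
Outlet flows (mol/h): A 83.984, B 83.984, C 32.016, H₂O 32.016
Sensible, products 25→227 °C: 7226.1 kJ/h
Q = ΔH = 2082.7 kJ/h = 0.57852 kW
Heat supplied = 578.52 W

Q_in = 579 W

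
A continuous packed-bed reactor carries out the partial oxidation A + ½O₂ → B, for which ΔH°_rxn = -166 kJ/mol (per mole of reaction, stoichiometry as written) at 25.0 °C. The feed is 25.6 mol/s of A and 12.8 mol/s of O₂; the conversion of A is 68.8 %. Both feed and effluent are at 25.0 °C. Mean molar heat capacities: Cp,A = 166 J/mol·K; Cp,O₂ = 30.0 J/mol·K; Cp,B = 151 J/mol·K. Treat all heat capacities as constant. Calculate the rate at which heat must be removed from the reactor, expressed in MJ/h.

Q_out = 10500 MJ/h

Extent of reaction ξ = 0.688 × 25.6 = 17.613 mol/s
Reaction term: ξ·ΔH°_rxn = 17.613 × -166 = -2923.7 kJ/s
Q = ΔH = -2923.7 kJ/s = -2923.7 kW
Heat removed = 10525 MJ/h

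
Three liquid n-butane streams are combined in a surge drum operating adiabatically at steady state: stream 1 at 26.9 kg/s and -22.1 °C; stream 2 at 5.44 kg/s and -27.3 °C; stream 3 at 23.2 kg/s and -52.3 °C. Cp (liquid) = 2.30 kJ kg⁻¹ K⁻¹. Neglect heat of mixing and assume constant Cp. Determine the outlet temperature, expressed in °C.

Energy balance with Q = 0: Σ ṁᵢCp,ᵢ(T_out − Tᵢ) = 0
Σ ṁᵢCp,ᵢTᵢ = 26.9×2.30×-22.1 + 5.44×2.30×-27.3 + 23.2×2.30×-52.3 = -4499.6
Σ ṁᵢCp,ᵢ = 26.9×2.30 + 5.44×2.30 + 23.2×2.30 = 127.74
T_out = -4499.6 / 127.74 = -35.224 °C

T_out = -35.2 °C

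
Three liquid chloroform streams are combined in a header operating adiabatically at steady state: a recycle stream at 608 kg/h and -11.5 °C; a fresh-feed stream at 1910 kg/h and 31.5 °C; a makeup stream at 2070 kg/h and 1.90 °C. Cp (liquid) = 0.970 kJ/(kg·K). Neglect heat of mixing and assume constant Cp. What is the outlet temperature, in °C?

T_out = 12.4 °C

Energy balance with Q = 0: Σ ṁᵢCp,ᵢ(T_out − Tᵢ) = 0
T_out = Σ ṁᵢCp,ᵢTᵢ / Σ ṁᵢCp,ᵢ
      = 55393 / 4450.4 = 12.447 °C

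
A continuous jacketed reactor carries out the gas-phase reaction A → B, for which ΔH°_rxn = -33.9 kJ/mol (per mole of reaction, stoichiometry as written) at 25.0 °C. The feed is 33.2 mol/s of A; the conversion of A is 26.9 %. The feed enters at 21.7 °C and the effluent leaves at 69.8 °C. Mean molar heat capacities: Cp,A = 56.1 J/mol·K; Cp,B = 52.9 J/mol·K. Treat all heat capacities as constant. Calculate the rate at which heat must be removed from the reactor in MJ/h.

Q_out = 772 MJ/h

Extent of reaction ξ = 0.269 × 33.2 = 8.9308 mol/s
Reaction term: ξ·ΔH°_rxn = 8.9308 × -33.9 = -302.75 kJ/s
Sensible, feed 21.7→25 °C: 6.1463 kJ/s
Outlet flows (mol/s): A 24.269, B 8.9308
Sensible, products 25→69.8 °C: 82.161 kJ/s
Q = ΔH = -214.45 kJ/s = -214.45 kW
Heat removed = 772.01 MJ/h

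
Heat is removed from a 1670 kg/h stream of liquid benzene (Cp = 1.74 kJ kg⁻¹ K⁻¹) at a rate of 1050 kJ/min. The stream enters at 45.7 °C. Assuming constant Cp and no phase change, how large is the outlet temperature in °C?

T_out = 24.0 °C

Q = 1050 kJ/min = 63000 kJ/h
ΔT = Q/(ṁ·Cp) = 63000/(1670×1.74) = 21.681 K
T_out = 45.7 − 21.681 = 24.019 °C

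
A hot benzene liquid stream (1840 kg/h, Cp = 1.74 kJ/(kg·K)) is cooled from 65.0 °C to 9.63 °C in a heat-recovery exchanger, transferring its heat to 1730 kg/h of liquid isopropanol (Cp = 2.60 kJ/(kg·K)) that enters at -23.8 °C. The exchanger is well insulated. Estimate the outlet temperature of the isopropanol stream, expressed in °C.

Heat released by hot stream: Q = 1840 × 1.74 × (65.0 − 9.63) = 177270 kJ/h
Energy balance on cold side (adiabatic exchanger): Q = ṁ_c·Cp_c·(T_c,out − T_c,in)
T_c,out = -23.8 + 177270/(1730 × 2.60) = 15.611 °C

T_c,out = 15.6 °C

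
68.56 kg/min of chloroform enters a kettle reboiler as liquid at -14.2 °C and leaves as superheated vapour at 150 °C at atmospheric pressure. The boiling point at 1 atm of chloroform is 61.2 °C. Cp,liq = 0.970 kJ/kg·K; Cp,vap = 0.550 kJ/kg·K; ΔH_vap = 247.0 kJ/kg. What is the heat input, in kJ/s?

liquid -14.2→61.2 °C: 73.138 kJ/kg
vaporisation at 61.2 °C: 247 kJ/kg
vapour 61.2→150 °C: 48.84 kJ/kg
Δh = 73.138 + 247 + 48.84 = 368.98 kJ/kg
Q = ṁ·Δh = 68.56 kg/min × 368.98 kJ/kg = 25297 kJ/min
|Q| = 421.62 kW

Q = 422 kJ/s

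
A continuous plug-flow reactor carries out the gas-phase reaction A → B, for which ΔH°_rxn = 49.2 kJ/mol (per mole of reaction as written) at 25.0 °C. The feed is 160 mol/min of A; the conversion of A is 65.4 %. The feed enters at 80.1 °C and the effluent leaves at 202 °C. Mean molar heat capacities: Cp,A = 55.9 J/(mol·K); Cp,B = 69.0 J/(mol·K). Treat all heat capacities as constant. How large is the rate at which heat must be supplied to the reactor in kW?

Q_in = 108 kW

Extent of reaction ξ = 0.654 × 160 = 104.64 mol/min
Reaction term: ξ·ΔH°_rxn = 104.64 × 49.2 = 5148.3 kJ/min
Sensible, feed 80.1→25 °C: -492.81 kJ/min
Outlet flows (mol/min): A 55.36, B 104.64
Sensible, products 25→202 °C: 1825.7 kJ/min
Q = ΔH = 6481.2 kJ/min = 108.02 kW
Heat supplied = 108.02 kW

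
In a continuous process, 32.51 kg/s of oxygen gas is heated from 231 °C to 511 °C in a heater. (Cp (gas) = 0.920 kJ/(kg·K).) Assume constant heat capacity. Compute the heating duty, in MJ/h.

Q = 30100 MJ/h

Q = ṁ·Cp·ΔT = 32.51 × 0.920 × (511 − 231) = 8374.6 kJ/s
Heating duty = 30148 MJ/h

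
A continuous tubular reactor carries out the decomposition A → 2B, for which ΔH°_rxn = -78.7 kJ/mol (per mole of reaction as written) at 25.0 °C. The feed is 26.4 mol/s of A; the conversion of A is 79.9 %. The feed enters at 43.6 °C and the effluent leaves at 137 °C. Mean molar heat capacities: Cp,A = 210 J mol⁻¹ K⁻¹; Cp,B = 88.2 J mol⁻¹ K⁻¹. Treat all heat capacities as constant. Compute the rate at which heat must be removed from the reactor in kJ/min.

Extent of reaction ξ = 0.799 × 26.4 = 21.094 mol/s
Reaction term: ξ·ΔH°_rxn = 21.094 × -78.7 = -1660.1 kJ/s
Sensible, feed 43.6→25 °C: -103.12 kJ/s
Outlet flows (mol/s): A 5.3064, B 42.187
Sensible, products 25→137 °C: 541.55 kJ/s
Q = ΔH = -1221.6 kJ/s = -1221.6 kW
Heat removed = 73298 kJ/min

Q_out = 73300 kJ/min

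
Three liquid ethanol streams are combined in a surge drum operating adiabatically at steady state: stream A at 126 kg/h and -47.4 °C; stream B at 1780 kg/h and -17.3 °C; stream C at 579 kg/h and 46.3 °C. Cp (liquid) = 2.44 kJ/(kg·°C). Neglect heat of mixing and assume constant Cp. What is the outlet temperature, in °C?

T_out = -4.01 °C

No heat crosses the boundary, so H_out = H_in.
Σ ṁᵢCp,ᵢTᵢ = 126×2.44×-47.4 + 1780×2.44×-17.3 + 579×2.44×46.3 = -24299
Σ ṁᵢCp,ᵢ = 126×2.44 + 1780×2.44 + 579×2.44 = 6063.4
T_out = -24299 / 6063.4 = -4.0075 °C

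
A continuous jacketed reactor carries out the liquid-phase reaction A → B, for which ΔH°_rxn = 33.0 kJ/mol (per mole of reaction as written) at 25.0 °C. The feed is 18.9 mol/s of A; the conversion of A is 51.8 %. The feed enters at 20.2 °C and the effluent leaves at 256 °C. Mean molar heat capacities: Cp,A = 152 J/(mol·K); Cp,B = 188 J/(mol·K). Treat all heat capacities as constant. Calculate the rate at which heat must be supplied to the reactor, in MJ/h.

Extent of reaction ξ = 0.518 × 18.9 = 9.7902 mol/s
Reaction term: ξ·ΔH°_rxn = 9.7902 × 33.0 = 323.08 kJ/s
Sensible, feed 20.2→25 °C: 13.789 kJ/s
Outlet flows (mol/s): A 9.1098, B 9.7902
Sensible, products 25→256 °C: 745.03 kJ/s
Q = ΔH = 1081.9 kJ/s = 1081.9 kW
Heat supplied = 3894.8 MJ/h

Q_in = 3890 MJ/h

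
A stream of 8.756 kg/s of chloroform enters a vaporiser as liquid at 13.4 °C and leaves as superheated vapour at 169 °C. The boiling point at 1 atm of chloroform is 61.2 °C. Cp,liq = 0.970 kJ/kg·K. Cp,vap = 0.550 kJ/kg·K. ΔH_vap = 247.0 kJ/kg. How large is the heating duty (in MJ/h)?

liquid 13.4→61.2 °C: 46.366 kJ/kg
vaporisation at 61.2 °C: 247 kJ/kg
vapour 61.2→169 °C: 59.29 kJ/kg
Δh = 46.366 + 247 + 59.29 = 352.66 kJ/kg
Q = ṁ·Δh = 8.756 kg/s × 352.66 kJ/kg = 3087.9 kJ/s
|Q| = 3087.9 kW = 11116 MJ/h

Q = 11100 MJ/h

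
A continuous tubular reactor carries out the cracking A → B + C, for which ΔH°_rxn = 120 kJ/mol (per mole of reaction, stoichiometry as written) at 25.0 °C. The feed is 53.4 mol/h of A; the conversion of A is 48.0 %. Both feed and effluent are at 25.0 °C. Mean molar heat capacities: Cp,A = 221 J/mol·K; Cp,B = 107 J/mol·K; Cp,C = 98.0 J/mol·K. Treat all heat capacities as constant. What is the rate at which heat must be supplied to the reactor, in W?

Extent of reaction ξ = 0.480 × 53.4 = 25.632 mol/h
Reaction term: ξ·ΔH°_rxn = 25.632 × 120 = 3075.8 kJ/h
Q = ΔH = 3075.8 kJ/h = 0.8544 kW
Heat supplied = 854.4 W

Q_in = 854 W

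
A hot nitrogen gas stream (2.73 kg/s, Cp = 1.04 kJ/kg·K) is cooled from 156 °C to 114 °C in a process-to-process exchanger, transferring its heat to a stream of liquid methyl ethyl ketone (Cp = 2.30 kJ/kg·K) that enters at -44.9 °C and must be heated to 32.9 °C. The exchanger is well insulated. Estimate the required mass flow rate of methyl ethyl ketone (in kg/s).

Heat released by hot stream: Q = 2.73 × 1.04 × (156 − 114) = 119.25 kJ/s
Energy balance on cold side (adiabatic exchanger): Q = ṁ_c·Cp_c·(T_c,out − T_c,in)
ṁ_c = 119.25 / [2.30 × (32.9 − -44.9)] = 0.6664 kg/s

ṁ_c = 0.666 kg/s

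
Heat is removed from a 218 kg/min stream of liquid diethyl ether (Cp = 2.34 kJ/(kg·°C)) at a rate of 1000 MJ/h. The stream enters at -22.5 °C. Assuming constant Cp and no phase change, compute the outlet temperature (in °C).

T_out = -55.2 °C

Q = 1000 MJ/h = 16667 kJ/min
ΔT = Q/(ṁ·Cp) = 16667/(218×2.34) = 32.672 K
T_out = -22.5 − 32.672 = -55.172 °C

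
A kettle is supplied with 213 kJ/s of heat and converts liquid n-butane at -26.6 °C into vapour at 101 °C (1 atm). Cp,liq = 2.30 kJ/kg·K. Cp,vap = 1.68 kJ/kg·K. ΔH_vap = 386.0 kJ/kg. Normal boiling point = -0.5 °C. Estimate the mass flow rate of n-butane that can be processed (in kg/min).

Δh = 2.30×(-0.5−-26.6) + 386.0 + 1.68×(101−-0.5) = 616.55 kJ/kg
Q = 213 kJ/s = 213 kJ/s = 12780 kJ/min
ṁ = Q/Δh = 12780 / 616.55 = 20.728 kg/min

ṁ = 20.7 kg/min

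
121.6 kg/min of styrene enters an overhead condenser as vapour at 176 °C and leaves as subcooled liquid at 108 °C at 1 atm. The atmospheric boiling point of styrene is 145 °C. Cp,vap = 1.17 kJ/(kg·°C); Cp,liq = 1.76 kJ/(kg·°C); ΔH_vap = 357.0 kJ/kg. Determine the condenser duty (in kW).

vapour 176→145 °C: -36.27 kJ/kg
condensation at 145 °C: -357 kJ/kg
liquid 145→108 °C: -65.12 kJ/kg
Δh = -36.27 + -357 + -65.12 = -458.39 kJ/kg
Q = ṁ·Δh = 121.6 kg/min × -458.39 kJ/kg = -55740 kJ/min
|Q| = 929 kW

Q_c = 929 kW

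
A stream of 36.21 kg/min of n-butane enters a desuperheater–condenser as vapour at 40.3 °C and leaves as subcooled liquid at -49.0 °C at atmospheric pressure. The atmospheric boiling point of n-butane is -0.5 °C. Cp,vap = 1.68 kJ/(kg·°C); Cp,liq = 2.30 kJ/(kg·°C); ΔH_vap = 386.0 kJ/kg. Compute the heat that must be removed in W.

Q_c = 342000 W

vapour 40.3→-0.5 °C: -68.544 kJ/kg
condensation at -0.5 °C: -386 kJ/kg
liquid -0.5→-49.0 °C: -111.55 kJ/kg
Δh = -68.544 + -386 + -111.55 = -566.09 kJ/kg
Q = ṁ·Δh = 36.21 kg/min × -566.09 kJ/kg = -20498 kJ/min
|Q| = 341.64 kW = 341640 W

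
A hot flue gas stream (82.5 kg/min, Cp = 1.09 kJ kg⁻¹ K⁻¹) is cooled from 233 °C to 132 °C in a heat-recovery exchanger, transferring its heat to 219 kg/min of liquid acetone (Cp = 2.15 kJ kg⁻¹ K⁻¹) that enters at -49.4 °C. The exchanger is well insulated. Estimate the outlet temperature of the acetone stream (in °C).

Heat released by hot stream: Q = 82.5 × 1.09 × (233 − 132) = 9082.4 kJ/min
Energy balance on cold side (adiabatic exchanger): Q = ṁ_c·Cp_c·(T_c,out − T_c,in)
T_c,out = -49.4 + 9082.4/(219 × 2.15) = -30.111 °C

T_c,out = -30.1 °C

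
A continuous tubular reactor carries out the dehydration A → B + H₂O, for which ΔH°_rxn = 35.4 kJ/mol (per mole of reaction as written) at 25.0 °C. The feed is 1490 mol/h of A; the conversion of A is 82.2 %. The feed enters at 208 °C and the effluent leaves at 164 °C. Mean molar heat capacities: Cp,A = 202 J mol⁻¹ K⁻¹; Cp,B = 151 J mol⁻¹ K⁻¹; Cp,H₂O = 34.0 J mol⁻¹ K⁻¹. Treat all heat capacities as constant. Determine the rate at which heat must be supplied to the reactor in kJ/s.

Q_in = 7.56 kJ/s

Extent of reaction ξ = 0.822 × 1490 = 1224.8 mol/h
Reaction term: ξ·ΔH°_rxn = 1224.8 × 35.4 = 43357 kJ/h
Sensible, feed 208→25 °C: -55079 kJ/h
Outlet flows (mol/h): A 265.22, B 1224.8, H₂O 1224.8
Sensible, products 25→164 °C: 38942 kJ/h
Q = ΔH = 27220 kJ/h = 7.5611 kW
Heat supplied = 7.5611 kJ/s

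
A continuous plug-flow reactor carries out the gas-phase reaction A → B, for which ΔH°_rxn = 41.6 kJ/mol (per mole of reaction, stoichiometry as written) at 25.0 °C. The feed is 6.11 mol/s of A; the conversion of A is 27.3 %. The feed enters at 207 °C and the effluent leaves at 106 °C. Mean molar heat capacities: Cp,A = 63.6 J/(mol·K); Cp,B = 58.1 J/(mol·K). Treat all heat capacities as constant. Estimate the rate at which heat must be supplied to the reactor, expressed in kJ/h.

Q_in = 106000 kJ/h

Extent of reaction ξ = 0.273 × 6.11 = 1.668 mol/s
Reaction term: ξ·ΔH°_rxn = 1.668 × 41.6 = 69.39 kJ/s
Sensible, feed 207→25 °C: -70.724 kJ/s
Outlet flows (mol/s): A 4.442, B 1.668
Sensible, products 25→106 °C: 30.733 kJ/s
Q = ΔH = 29.399 kJ/s = 29.399 kW
Heat supplied = 105840 kJ/h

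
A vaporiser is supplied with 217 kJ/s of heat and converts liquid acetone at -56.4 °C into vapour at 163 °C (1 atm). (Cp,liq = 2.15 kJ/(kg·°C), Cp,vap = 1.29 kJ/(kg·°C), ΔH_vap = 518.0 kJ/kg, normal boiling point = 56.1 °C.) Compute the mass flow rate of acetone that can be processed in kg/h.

Δh = 2.15×(56.1−-56.4) + 518.0 + 1.29×(163−56.1) = 897.78 kJ/kg
Q = 217 kJ/s = 217 kJ/s = 781200 kJ/h
ṁ = Q/Δh = 781200 / 897.78 = 870.15 kg/h

ṁ = 870 kg/h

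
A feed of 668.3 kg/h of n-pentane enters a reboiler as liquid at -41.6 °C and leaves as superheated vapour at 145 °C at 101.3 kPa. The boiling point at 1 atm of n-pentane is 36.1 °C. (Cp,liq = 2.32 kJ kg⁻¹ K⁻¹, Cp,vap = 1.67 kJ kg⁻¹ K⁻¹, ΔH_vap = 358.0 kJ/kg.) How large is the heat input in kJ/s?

liquid -41.6→36.1 °C: 180.26 kJ/kg
vaporisation at 36.1 °C: 358 kJ/kg
vapour 36.1→145 °C: 181.86 kJ/kg
Δh = 180.26 + 358 + 181.86 = 720.13 kJ/kg
Q = ṁ·Δh = 668.3 kg/h × 720.13 kJ/kg = 481260 kJ/h
|Q| = 133.68 kW

Q = 134 kJ/s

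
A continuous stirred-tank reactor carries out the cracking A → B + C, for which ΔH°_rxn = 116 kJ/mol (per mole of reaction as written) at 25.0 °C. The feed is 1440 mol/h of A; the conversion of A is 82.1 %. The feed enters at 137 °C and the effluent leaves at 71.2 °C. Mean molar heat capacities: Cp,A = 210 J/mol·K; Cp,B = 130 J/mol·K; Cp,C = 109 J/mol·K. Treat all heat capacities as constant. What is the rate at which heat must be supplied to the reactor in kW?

Q_in = 33.0 kW

Extent of reaction ξ = 0.821 × 1440 = 1182.2 mol/h
Reaction term: ξ·ΔH°_rxn = 1182.2 × 116 = 137140 kJ/h
Sensible, feed 137→25 °C: -33869 kJ/h
Outlet flows (mol/h): A 257.76, B 1182.2, C 1182.2
Sensible, products 25→71.2 °C: 15555 kJ/h
Q = ΔH = 118830 kJ/h = 33.007 kW
Heat supplied = 33.007 kW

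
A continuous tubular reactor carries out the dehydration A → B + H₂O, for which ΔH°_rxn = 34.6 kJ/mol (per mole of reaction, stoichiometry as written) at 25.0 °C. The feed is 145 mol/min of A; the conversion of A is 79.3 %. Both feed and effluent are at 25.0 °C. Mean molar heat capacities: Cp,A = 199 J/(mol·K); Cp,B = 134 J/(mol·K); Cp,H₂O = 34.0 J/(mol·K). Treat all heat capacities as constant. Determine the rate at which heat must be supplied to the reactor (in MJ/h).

Q_in = 239 MJ/h

Extent of reaction ξ = 0.793 × 145 = 114.98 mol/min
Reaction term: ξ·ΔH°_rxn = 114.98 × 34.6 = 3978.5 kJ/min
Q = ΔH = 3978.5 kJ/min = 66.308 kW
Heat supplied = 238.71 MJ/h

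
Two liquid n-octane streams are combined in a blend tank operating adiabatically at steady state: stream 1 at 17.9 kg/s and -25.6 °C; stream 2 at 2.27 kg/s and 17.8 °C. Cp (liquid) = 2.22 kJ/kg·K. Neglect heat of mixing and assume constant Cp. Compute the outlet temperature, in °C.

T_out = -20.7 °C

Energy balance with Q = 0: Σ ṁᵢCp,ᵢ(T_out − Tᵢ) = 0
T_out = Σ ṁᵢCp,ᵢTᵢ / Σ ṁᵢCp,ᵢ
      = -927.59 / 44.777 = -20.716 °C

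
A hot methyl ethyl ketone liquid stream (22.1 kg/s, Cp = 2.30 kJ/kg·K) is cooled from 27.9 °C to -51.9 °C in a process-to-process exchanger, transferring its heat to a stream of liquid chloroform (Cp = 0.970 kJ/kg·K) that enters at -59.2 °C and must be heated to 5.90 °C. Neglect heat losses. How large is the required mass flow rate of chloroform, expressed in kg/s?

ṁ_c = 64.2 kg/s

Heat released by hot stream: Q = 22.1 × 2.30 × (27.9 − -51.9) = 4056.2 kJ/s
Energy balance on cold side (adiabatic exchanger): Q = ṁ_c·Cp_c·(T_c,out − T_c,in)
ṁ_c = 4056.2 / [0.970 × (5.90 − -59.2)] = 64.235 kg/s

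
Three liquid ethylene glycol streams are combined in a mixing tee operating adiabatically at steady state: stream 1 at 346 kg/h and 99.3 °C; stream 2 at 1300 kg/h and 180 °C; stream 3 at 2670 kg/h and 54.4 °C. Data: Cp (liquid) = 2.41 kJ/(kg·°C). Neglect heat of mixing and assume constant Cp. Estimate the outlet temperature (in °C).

T_out = 95.8 °C

Energy balance with Q = 0: Σ ṁᵢCp,ᵢ(T_out − Tᵢ) = 0
Σ ṁᵢCp,ᵢTᵢ = 346×2.41×99.3 + 1300×2.41×180 + 2670×2.41×54.4 = 996790
Σ ṁᵢCp,ᵢ = 346×2.41 + 1300×2.41 + 2670×2.41 = 10402
T_out = 996790 / 10402 = 95.831 °C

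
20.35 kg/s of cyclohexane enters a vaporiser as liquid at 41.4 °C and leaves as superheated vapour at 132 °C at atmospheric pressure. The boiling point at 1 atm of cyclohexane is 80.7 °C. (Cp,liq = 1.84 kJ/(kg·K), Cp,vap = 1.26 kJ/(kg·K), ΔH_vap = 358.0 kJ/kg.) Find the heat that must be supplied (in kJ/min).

liquid 41.4→80.7 °C: 72.312 kJ/kg
vaporisation at 80.7 °C: 358 kJ/kg
vapour 80.7→132 °C: 64.638 kJ/kg
Δh = 72.312 + 358 + 64.638 = 494.95 kJ/kg
Q = ṁ·Δh = 20.35 kg/s × 494.95 kJ/kg = 10072 kJ/s
|Q| = 10072 kW = 604330 kJ/min

Q = 604000 kJ/min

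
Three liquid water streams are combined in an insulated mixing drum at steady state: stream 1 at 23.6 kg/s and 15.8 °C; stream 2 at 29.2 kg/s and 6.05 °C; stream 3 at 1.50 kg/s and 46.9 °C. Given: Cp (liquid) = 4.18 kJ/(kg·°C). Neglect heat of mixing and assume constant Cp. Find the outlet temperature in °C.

T_out = 11.4 °C

No heat crosses the boundary, so H_out = H_in.
T_out = Σ ṁᵢCp,ᵢTᵢ / Σ ṁᵢCp,ᵢ
      = 2591.1 / 226.97 = 11.416 °C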